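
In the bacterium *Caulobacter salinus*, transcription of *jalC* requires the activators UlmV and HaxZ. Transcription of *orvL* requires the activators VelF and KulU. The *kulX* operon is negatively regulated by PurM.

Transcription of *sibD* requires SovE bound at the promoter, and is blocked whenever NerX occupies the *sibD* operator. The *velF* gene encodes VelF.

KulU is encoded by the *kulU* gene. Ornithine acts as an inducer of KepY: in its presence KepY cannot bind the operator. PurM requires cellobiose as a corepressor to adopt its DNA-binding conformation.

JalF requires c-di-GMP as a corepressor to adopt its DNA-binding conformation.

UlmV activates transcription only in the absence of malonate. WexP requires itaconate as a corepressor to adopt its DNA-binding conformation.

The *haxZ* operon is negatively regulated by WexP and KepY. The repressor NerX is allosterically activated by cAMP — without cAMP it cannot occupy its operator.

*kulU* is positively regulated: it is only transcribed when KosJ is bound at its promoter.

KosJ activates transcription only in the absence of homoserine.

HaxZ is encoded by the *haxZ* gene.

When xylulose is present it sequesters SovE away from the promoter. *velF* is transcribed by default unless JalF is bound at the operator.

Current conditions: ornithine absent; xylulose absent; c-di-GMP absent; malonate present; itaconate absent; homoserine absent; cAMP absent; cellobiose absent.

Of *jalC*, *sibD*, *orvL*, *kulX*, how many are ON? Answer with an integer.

Malonate is present, so UlmV is inactive.
Itaconate is absent, so WexP is inactive.
Ornithine is absent, so KepY is active.
With repressor KepY bound, *haxZ* is not transcribed.
So HaxZ is not produced.
Required activator UlmV is absent, so *jalC* is not transcribed.
→ *jalC* is OFF.
cAMP is absent, so NerX is inactive.
Xylulose is absent, so SovE is active.
No repressor is bound and SovE is active, so *sibD* is transcribed.
→ *sibD* is ON.
c-di-GMP is absent, so JalF is inactive.
With no repressor bound, *velF* is transcribed.
So VelF is produced and active.
Homoserine is absent, so KosJ is active.
No repressor is bound and KosJ is active, so *kulU* is transcribed.
So KulU is produced and active.
No repressor is bound and VelF and KulU are active, so *orvL* is transcribed.
→ *orvL* is ON.
Cellobiose is absent, so PurM is inactive.
With no repressor bound, *kulX* is transcribed.
→ *kulX* is ON.
3 of the 4 genes are transcribed.

3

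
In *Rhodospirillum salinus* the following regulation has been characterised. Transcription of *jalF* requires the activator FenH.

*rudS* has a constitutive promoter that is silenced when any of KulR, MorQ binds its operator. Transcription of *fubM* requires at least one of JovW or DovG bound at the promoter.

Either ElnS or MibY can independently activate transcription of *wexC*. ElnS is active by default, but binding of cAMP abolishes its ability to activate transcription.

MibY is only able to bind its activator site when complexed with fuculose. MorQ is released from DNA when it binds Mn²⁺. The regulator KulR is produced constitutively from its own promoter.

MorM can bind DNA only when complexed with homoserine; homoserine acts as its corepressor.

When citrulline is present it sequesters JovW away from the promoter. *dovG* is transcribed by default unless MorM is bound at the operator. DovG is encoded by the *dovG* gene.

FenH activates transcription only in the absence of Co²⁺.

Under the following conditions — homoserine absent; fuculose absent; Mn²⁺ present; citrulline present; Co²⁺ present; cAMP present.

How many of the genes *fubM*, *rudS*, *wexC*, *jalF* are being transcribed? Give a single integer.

1

Citrulline is present, so JovW is inactive.
Homoserine is absent, so MorM is inactive.
With no repressor bound, *dovG* is transcribed.
So DovG is produced and active.
Activator DovG is present, so *fubM* is transcribed.
→ *fubM* is ON.
KulR is produced constitutively and is active.
Mn²⁺ is present, so MorQ is inactive.
With repressor KulR bound, *rudS* is not transcribed.
→ *rudS* is OFF.
cAMP is present, so ElnS is inactive.
Fuculose is absent, so MibY is inactive.
No activator is available at the *wexC* promoter, so *wexC* is not transcribed.
→ *wexC* is OFF.
Co²⁺ is present, so FenH is inactive.
Required activator FenH is absent, so *jalF* is not transcribed.
→ *jalF* is OFF.
1 of the 4 genes is transcribed.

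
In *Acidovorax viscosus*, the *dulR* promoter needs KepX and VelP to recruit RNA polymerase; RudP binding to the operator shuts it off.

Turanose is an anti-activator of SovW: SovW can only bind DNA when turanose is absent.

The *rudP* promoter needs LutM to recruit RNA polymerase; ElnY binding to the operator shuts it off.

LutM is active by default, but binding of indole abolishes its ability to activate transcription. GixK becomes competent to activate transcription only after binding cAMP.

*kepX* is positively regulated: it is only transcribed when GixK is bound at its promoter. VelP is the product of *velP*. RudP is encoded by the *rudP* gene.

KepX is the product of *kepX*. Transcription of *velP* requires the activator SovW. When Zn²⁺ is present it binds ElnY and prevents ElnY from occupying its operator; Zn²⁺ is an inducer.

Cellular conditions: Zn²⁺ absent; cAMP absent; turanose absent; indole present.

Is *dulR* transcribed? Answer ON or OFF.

cAMP is absent, so GixK is inactive.
Required activator GixK is absent, so *kepX* is not transcribed.
So KepX is not produced.
Turanose is absent, so SovW is active.
No repressor is bound and SovW is active, so *velP* is transcribed.
So VelP is produced and active.
Zn²⁺ is absent, so ElnY is active.
Indole is present, so LutM is inactive.
With repressor ElnY bound, *rudP* is not transcribed.
So RudP is not produced.
Required activator KepX is absent, so *dulR* is not transcribed.

OFF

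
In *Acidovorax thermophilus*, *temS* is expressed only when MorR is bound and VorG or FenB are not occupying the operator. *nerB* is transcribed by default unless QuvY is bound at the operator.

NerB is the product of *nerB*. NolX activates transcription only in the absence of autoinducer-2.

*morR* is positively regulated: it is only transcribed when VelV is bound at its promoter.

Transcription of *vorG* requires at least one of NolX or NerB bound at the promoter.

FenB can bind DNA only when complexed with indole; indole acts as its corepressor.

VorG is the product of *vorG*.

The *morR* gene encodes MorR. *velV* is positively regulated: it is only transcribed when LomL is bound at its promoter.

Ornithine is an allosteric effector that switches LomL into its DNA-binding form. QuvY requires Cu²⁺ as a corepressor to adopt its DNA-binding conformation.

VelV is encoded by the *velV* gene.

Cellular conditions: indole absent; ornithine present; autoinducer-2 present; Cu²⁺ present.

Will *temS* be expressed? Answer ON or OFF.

Autoinducer-2 is present, so NolX is inactive.
Cu²⁺ is present, so QuvY is active.
With repressor QuvY bound, *nerB* is not transcribed.
So NerB is not produced.
No activator is available at the *vorG* promoter, so *vorG* is not transcribed.
So VorG is not produced.
Indole is absent, so FenB is inactive.
Ornithine is present, so LomL is active.
No repressor is bound and LomL is active, so *velV* is transcribed.
So VelV is produced and active.
No repressor is bound and VelV is active, so *morR* is transcribed.
So MorR is produced and active.
No repressor is bound and MorR is active, so *temS* is transcribed.

ON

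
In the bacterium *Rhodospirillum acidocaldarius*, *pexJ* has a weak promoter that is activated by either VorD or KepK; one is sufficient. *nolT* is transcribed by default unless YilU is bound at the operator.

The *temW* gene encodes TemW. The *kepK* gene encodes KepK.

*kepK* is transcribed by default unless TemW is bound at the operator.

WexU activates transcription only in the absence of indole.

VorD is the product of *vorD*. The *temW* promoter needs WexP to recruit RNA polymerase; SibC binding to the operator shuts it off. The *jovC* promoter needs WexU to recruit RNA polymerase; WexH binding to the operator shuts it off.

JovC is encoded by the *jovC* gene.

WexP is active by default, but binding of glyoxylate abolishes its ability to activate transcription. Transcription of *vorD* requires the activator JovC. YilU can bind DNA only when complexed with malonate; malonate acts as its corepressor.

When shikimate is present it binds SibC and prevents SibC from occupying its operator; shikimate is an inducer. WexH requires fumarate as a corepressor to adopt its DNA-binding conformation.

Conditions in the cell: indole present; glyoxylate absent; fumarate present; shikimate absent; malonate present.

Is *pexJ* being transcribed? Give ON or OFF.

Indole is present, so WexU is inactive.
Fumarate is present, so WexH is active.
With repressor WexH bound, *jovC* is not transcribed.
So JovC is not produced.
Required activator JovC is absent, so *vorD* is not transcribed.
So VorD is not produced.
Glyoxylate is absent, so WexP is active.
Shikimate is absent, so SibC is active.
With repressor SibC bound, *temW* is not transcribed.
So TemW is not produced.
With no repressor bound, *kepK* is transcribed.
So KepK is produced and active.
Activator KepK is present, so *pexJ* is transcribed.

ON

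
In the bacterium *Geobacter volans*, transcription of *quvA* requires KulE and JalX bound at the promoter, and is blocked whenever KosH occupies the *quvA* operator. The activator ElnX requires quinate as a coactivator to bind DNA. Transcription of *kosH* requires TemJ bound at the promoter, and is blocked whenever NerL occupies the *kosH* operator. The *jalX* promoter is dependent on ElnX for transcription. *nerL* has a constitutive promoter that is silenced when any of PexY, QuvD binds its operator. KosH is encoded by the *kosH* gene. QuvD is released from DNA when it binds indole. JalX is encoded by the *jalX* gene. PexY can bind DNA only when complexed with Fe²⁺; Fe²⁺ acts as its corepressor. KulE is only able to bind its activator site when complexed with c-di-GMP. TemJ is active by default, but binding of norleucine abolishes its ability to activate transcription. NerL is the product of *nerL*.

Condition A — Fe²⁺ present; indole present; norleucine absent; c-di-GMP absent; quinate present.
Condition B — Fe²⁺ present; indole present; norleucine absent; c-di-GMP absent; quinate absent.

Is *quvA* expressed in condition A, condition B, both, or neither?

neither

Condition A:
Fe²⁺ is present, so PexY is active.
Indole is present, so QuvD is inactive.
With repressor PexY bound, *nerL* is not transcribed.
So NerL is not produced.
Norleucine is absent, so TemJ is active.
No repressor is bound and TemJ is active, so *kosH* is transcribed.
So KosH is produced and active.
c-di-GMP is absent, so KulE is inactive.
Quinate is present, so ElnX is active.
No repressor is bound and ElnX is active, so *jalX* is transcribed.
So JalX is produced and active.
With repressor KosH bound, *quvA* is not transcribed.
→ *quvA* is OFF in A.
Condition B:
Fe²⁺ is present, so PexY is active.
Indole is present, so QuvD is inactive.
With repressor PexY bound, *nerL* is not transcribed.
So NerL is not produced.
Norleucine is absent, so TemJ is active.
No repressor is bound and TemJ is active, so *kosH* is transcribed.
So KosH is produced and active.
c-di-GMP is absent, so KulE is inactive.
Quinate is absent, so ElnX is inactive.
Required activator ElnX is absent, so *jalX* is not transcribed.
So JalX is not produced.
With repressor KosH bound, *quvA* is not transcribed.
→ *quvA* is OFF in B.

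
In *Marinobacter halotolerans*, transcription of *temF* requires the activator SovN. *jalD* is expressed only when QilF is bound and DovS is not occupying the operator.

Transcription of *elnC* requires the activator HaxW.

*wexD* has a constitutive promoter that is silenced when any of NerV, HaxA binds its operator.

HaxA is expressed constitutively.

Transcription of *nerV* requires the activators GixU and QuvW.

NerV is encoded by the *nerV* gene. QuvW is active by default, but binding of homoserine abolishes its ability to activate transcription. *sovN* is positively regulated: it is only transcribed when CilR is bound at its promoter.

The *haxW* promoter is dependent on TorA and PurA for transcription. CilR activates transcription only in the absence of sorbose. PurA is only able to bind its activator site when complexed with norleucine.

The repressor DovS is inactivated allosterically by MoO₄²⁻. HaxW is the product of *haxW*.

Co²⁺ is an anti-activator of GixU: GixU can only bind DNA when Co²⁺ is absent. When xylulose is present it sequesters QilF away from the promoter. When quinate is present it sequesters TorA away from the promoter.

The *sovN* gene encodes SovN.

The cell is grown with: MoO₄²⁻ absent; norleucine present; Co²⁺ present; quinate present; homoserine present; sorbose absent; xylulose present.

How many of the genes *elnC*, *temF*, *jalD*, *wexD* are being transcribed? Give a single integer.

Quinate is present, so TorA is inactive.
Norleucine is present, so PurA is active.
Required activator TorA is absent, so *haxW* is not transcribed.
So HaxW is not produced.
Required activator HaxW is absent, so *elnC* is not transcribed.
→ *elnC* is OFF.
Sorbose is absent, so CilR is active.
No repressor is bound and CilR is active, so *sovN* is transcribed.
So SovN is produced and active.
No repressor is bound and SovN is active, so *temF* is transcribed.
→ *temF* is ON.
Xylulose is present, so QilF is inactive.
MoO₄²⁻ is absent, so DovS is active.
With repressor DovS bound, *jalD* is not transcribed.
→ *jalD* is OFF.
Co²⁺ is present, so GixU is inactive.
Homoserine is present, so QuvW is inactive.
Required activator GixU is absent, so *nerV* is not transcribed.
So NerV is not produced.
HaxA is produced constitutively and is active.
With repressor HaxA bound, *wexD* is not transcribed.
→ *wexD* is OFF.
1 of the 4 genes is transcribed.

1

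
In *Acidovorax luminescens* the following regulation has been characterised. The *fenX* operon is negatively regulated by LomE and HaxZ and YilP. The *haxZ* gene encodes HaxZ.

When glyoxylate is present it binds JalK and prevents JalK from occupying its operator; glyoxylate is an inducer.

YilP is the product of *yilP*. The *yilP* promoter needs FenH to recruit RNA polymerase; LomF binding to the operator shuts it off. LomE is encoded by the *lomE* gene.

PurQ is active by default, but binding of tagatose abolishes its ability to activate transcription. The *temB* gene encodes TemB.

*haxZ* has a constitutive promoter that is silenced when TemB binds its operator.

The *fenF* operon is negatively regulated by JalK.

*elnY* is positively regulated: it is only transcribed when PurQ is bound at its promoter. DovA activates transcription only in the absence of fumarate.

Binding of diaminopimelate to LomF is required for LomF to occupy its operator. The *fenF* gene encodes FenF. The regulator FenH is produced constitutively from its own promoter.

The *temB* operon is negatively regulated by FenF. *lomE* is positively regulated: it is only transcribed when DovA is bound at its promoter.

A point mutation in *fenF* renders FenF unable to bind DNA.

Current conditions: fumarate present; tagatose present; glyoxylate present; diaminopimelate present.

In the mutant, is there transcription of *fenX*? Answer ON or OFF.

ON

Fumarate is present, so DovA is inactive.
Required activator DovA is absent, so *lomE* is not transcribed.
So LomE is not produced.
FenF is non-functional in this strain, so it has no effect.
With no repressor bound, *temB* is transcribed.
So TemB is produced and active.
With repressor TemB bound, *haxZ* is not transcribed.
So HaxZ is not produced.
Diaminopimelate is present, so LomF is active.
FenH is produced constitutively and is active.
With repressor LomF bound, *yilP* is not transcribed.
So YilP is not produced.
With no repressor bound, *fenX* is transcribed.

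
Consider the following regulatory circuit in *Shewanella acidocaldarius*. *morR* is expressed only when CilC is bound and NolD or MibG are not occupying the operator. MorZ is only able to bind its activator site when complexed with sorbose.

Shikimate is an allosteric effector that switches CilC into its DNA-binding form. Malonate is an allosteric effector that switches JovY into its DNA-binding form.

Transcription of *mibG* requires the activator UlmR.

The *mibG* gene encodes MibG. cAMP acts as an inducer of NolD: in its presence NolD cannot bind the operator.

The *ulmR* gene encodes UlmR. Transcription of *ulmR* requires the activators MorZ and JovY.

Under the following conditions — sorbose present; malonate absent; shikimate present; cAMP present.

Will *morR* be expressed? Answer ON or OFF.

ON

cAMP is present, so NolD is inactive.
Sorbose is present, so MorZ is active.
Malonate is absent, so JovY is inactive.
Required activator JovY is absent, so *ulmR* is not transcribed.
So UlmR is not produced.
Required activator UlmR is absent, so *mibG* is not transcribed.
So MibG is not produced.
Shikimate is present, so CilC is active.
No repressor is bound and CilC is active, so *morR* is transcribed.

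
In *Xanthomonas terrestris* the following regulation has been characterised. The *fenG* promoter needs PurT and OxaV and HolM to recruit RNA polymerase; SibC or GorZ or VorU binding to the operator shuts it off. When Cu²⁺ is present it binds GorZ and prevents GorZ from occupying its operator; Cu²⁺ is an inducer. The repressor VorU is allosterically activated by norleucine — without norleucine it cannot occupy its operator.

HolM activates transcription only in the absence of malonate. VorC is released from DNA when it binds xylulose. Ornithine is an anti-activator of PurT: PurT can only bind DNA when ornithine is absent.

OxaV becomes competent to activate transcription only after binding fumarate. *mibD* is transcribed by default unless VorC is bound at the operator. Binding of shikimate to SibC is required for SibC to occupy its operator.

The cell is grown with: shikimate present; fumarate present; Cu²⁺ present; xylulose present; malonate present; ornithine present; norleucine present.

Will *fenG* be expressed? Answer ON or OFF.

OFF

Shikimate is present, so SibC is active.
Ornithine is present, so PurT is inactive.
Fumarate is present, so OxaV is active.
Malonate is present, so HolM is inactive.
Cu²⁺ is present, so GorZ is inactive.
Norleucine is present, so VorU is active.
With repressor SibC bound, *fenG* is not transcribed.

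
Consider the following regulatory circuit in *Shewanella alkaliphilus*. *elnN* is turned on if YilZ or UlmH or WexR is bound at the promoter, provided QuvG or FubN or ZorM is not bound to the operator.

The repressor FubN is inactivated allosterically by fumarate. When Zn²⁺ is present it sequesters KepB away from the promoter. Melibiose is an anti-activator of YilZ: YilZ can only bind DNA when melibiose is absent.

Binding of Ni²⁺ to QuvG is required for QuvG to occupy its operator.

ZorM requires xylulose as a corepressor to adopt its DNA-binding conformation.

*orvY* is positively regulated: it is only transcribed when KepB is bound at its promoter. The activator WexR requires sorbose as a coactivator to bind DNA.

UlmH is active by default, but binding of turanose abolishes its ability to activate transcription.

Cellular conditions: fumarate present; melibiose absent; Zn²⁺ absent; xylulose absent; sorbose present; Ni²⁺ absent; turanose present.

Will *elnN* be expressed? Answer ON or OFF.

ON

Ni²⁺ is absent, so QuvG is inactive.
Melibiose is absent, so YilZ is active.
Turanose is present, so UlmH is inactive.
Fumarate is present, so FubN is inactive.
Xylulose is absent, so ZorM is inactive.
Sorbose is present, so WexR is active.
Activator YilZ is present, so *elnN* is transcribed.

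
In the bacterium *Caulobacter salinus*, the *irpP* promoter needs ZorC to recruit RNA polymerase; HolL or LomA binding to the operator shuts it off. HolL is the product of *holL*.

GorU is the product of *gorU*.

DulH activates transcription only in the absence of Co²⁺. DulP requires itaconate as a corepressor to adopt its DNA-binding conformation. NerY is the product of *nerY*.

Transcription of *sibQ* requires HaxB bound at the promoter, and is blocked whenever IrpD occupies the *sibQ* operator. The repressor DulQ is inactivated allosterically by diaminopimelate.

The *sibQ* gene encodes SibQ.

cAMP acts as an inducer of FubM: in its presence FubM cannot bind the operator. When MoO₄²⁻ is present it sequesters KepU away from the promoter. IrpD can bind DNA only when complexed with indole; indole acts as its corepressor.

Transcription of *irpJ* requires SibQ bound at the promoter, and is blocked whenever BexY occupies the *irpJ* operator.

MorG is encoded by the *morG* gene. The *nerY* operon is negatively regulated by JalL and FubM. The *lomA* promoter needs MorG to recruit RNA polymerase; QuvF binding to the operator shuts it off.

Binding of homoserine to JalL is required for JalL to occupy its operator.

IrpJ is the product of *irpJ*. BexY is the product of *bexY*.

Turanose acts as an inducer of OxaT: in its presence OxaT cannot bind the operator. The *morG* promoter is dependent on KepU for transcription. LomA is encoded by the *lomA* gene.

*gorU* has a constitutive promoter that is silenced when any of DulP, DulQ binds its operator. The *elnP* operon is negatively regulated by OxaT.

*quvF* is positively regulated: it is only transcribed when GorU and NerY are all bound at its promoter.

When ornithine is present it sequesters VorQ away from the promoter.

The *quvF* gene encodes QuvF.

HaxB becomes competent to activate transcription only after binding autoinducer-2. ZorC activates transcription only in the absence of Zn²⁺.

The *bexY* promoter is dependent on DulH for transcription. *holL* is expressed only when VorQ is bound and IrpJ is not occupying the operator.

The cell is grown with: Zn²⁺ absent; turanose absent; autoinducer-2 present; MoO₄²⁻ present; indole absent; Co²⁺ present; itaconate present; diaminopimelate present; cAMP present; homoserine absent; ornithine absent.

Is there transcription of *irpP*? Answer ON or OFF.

ON

Ornithine is absent, so VorQ is active.
Autoinducer-2 is present, so HaxB is active.
Indole is absent, so IrpD is inactive.
No repressor is bound and HaxB is active, so *sibQ* is transcribed.
So SibQ is produced and active.
Co²⁺ is present, so DulH is inactive.
Required activator DulH is absent, so *bexY* is not transcribed.
So BexY is not produced.
No repressor is bound and SibQ is active, so *irpJ* is transcribed.
So IrpJ is produced and active.
With repressor IrpJ bound, *holL* is not transcribed.
So HolL is not produced.
MoO₄²⁻ is present, so KepU is inactive.
Required activator KepU is absent, so *morG* is not transcribed.
So MorG is not produced.
Itaconate is present, so DulP is active.
Diaminopimelate is present, so DulQ is inactive.
With repressor DulP bound, *gorU* is not transcribed.
So GorU is not produced.
Homoserine is absent, so JalL is inactive.
cAMP is present, so FubM is inactive.
With no repressor bound, *nerY* is transcribed.
So NerY is produced and active.
Required activator GorU is absent, so *quvF* is not transcribed.
So QuvF is not produced.
Required activator MorG is absent, so *lomA* is not transcribed.
So LomA is not produced.
Zn²⁺ is absent, so ZorC is active.
No repressor is bound and ZorC is active, so *irpP* is transcribed.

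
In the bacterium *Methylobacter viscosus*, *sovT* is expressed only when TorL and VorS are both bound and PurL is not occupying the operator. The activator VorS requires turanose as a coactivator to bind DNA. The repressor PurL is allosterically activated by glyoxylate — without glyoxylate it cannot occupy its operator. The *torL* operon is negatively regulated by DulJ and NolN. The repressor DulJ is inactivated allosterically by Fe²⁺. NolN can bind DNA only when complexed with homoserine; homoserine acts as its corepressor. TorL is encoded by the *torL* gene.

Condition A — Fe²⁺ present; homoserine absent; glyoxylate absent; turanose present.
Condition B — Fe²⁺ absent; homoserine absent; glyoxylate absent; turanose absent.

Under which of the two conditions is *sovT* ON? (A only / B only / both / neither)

Condition A:
Fe²⁺ is present, so DulJ is inactive.
Homoserine is absent, so NolN is inactive.
With no repressor bound, *torL* is transcribed.
So TorL is produced and active.
Glyoxylate is absent, so PurL is inactive.
Turanose is present, so VorS is active.
No repressor is bound and TorL and VorS are active, so *sovT* is transcribed.
→ *sovT* is ON in A.
Condition B:
Fe²⁺ is absent, so DulJ is active.
Homoserine is absent, so NolN is inactive.
With repressor DulJ bound, *torL* is not transcribed.
So TorL is not produced.
Glyoxylate is absent, so PurL is inactive.
Turanose is absent, so VorS is inactive.
Required activator TorL is absent, so *sovT* is not transcribed.
→ *sovT* is OFF in B.

A only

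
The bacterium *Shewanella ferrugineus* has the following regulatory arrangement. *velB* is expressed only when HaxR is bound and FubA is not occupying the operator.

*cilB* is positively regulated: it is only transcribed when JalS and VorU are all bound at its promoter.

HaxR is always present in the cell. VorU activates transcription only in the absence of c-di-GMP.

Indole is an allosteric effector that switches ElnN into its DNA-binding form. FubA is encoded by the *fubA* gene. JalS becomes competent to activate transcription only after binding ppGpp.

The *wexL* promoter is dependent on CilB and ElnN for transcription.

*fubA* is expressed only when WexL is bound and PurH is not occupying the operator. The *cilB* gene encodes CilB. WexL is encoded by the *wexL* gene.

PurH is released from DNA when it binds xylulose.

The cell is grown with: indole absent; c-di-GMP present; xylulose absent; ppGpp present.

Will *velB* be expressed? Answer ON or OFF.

ON

ppGpp is present, so JalS is active.
c-di-GMP is present, so VorU is inactive.
Required activator VorU is absent, so *cilB* is not transcribed.
So CilB is not produced.
Indole is absent, so ElnN is inactive.
Required activator CilB is absent, so *wexL* is not transcribed.
So WexL is not produced.
Xylulose is absent, so PurH is active.
With repressor PurH bound, *fubA* is not transcribed.
So FubA is not produced.
HaxR is produced constitutively and is active.
No repressor is bound and HaxR is active, so *velB* is transcribed.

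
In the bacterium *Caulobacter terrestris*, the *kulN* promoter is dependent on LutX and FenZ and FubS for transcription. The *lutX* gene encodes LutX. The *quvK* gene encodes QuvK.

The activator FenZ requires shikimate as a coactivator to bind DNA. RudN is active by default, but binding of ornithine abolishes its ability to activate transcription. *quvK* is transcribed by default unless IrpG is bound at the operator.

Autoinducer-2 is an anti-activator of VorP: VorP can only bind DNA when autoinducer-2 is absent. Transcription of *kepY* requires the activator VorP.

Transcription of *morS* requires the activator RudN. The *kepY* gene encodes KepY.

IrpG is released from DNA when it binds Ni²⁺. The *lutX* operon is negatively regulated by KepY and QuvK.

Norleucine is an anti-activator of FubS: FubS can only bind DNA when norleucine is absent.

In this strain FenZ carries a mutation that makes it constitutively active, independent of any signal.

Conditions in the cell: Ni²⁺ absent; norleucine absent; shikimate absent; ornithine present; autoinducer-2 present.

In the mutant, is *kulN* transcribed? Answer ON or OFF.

ON

Autoinducer-2 is present, so VorP is inactive.
Required activator VorP is absent, so *kepY* is not transcribed.
So KepY is not produced.
Ni²⁺ is absent, so IrpG is active.
With repressor IrpG bound, *quvK* is not transcribed.
So QuvK is not produced.
With no repressor bound, *lutX* is transcribed.
So LutX is produced and active.
FenZ is constitutively active in this strain.
Norleucine is absent, so FubS is active.
No repressor is bound and LutX and FenZ and FubS are active, so *kulN* is transcribed.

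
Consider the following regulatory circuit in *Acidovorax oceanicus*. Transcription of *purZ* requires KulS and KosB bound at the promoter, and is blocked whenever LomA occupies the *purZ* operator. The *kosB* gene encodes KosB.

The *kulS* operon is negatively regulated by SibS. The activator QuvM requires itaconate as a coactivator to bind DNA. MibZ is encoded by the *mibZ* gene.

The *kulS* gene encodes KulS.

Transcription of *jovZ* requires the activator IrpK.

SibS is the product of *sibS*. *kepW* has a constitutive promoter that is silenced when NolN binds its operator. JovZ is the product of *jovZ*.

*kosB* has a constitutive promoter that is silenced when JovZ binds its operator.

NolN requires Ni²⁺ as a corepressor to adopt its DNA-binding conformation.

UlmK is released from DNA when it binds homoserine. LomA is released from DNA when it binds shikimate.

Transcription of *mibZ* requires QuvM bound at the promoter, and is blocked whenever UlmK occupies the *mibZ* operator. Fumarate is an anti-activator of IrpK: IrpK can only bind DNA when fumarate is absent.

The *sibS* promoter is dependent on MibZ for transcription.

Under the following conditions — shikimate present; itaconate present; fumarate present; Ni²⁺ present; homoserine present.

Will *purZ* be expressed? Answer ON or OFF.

Shikimate is present, so LomA is inactive.
Itaconate is present, so QuvM is active.
Homoserine is present, so UlmK is inactive.
No repressor is bound and QuvM is active, so *mibZ* is transcribed.
So MibZ is produced and active.
No repressor is bound and MibZ is active, so *sibS* is transcribed.
So SibS is produced and active.
With repressor SibS bound, *kulS* is not transcribed.
So KulS is not produced.
Fumarate is present, so IrpK is inactive.
Required activator IrpK is absent, so *jovZ* is not transcribed.
So JovZ is not produced.
With no repressor bound, *kosB* is transcribed.
So KosB is produced and active.
Required activator KulS is absent, so *purZ* is not transcribed.

OFF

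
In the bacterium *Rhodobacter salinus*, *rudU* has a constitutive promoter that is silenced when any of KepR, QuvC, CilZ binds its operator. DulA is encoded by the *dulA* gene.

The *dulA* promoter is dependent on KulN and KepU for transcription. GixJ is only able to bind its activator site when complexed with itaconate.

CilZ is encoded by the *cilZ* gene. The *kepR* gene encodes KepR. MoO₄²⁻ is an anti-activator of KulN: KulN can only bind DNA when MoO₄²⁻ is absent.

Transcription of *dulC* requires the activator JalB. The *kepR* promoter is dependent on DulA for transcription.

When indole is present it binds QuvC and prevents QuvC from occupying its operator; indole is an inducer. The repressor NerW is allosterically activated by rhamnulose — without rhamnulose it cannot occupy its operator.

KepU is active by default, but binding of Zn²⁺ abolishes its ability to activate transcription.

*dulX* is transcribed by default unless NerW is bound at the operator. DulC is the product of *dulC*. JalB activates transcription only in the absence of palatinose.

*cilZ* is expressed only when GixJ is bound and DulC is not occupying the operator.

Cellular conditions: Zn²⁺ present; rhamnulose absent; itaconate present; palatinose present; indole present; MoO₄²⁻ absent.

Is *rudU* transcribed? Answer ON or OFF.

MoO₄²⁻ is absent, so KulN is active.
Zn²⁺ is present, so KepU is inactive.
Required activator KepU is absent, so *dulA* is not transcribed.
So DulA is not produced.
Required activator DulA is absent, so *kepR* is not transcribed.
So KepR is not produced.
Indole is present, so QuvC is inactive.
Itaconate is present, so GixJ is active.
Palatinose is present, so JalB is inactive.
Required activator JalB is absent, so *dulC* is not transcribed.
So DulC is not produced.
No repressor is bound and GixJ is active, so *cilZ* is transcribed.
So CilZ is produced and active.
With repressor CilZ bound, *rudU* is not transcribed.

OFF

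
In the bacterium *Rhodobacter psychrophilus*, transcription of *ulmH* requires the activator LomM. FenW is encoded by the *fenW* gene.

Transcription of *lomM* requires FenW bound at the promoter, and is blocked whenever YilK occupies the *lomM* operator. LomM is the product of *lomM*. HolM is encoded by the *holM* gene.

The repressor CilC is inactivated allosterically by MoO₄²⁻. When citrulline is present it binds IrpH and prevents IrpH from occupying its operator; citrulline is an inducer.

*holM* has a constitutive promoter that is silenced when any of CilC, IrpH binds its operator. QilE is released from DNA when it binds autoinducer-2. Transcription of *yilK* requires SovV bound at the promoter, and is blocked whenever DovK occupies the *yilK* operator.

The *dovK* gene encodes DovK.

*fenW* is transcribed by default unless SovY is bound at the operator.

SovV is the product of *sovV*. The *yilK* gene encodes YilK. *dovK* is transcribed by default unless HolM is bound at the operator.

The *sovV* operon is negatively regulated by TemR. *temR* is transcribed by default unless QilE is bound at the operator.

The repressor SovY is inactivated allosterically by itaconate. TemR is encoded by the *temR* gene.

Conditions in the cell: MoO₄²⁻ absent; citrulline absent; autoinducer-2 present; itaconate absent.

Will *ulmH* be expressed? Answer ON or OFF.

OFF

Autoinducer-2 is present, so QilE is inactive.
With no repressor bound, *temR* is transcribed.
So TemR is produced and active.
With repressor TemR bound, *sovV* is not transcribed.
So SovV is not produced.
MoO₄²⁻ is absent, so CilC is active.
Citrulline is absent, so IrpH is active.
With repressor CilC bound, *holM* is not transcribed.
So HolM is not produced.
With no repressor bound, *dovK* is transcribed.
So DovK is produced and active.
With repressor DovK bound, *yilK* is not transcribed.
So YilK is not produced.
Itaconate is absent, so SovY is active.
With repressor SovY bound, *fenW* is not transcribed.
So FenW is not produced.
Required activator FenW is absent, so *lomM* is not transcribed.
So LomM is not produced.
Required activator LomM is absent, so *ulmH* is not transcribed.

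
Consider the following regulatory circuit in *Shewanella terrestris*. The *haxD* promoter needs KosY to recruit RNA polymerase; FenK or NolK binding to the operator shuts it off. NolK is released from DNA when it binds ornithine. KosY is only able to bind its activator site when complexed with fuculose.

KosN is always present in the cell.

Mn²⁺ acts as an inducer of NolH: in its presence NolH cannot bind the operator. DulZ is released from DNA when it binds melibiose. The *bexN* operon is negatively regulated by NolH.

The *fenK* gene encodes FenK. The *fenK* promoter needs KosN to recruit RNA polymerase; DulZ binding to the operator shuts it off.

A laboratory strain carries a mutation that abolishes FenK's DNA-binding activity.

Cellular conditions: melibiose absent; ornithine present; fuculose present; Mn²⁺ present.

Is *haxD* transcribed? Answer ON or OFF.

ON

FenK is non-functional in this strain, so it has no effect.
Ornithine is present, so NolK is inactive.
Fuculose is present, so KosY is active.
No repressor is bound and KosY is active, so *haxD* is transcribed.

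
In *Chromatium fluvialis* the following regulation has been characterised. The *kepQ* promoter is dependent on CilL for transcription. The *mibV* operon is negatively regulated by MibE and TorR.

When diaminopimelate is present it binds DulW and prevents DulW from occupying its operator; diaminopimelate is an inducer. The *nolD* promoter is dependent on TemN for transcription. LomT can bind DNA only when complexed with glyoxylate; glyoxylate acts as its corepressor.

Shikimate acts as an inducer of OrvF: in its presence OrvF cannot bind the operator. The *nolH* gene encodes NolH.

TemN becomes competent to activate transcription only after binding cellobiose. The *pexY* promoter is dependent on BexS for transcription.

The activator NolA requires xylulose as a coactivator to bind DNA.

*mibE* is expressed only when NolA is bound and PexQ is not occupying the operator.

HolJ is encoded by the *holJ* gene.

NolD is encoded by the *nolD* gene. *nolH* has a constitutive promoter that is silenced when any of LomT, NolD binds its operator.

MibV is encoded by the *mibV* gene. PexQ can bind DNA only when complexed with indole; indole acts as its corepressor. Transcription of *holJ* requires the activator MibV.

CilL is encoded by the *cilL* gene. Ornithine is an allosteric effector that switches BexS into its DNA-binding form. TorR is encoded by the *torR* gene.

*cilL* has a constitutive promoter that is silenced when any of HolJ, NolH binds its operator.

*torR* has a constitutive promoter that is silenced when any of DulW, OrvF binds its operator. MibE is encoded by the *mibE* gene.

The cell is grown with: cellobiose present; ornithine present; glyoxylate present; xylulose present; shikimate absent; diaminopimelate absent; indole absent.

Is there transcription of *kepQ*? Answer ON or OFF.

ON

Xylulose is present, so NolA is active.
Indole is absent, so PexQ is inactive.
No repressor is bound and NolA is active, so *mibE* is transcribed.
So MibE is produced and active.
Diaminopimelate is absent, so DulW is active.
Shikimate is absent, so OrvF is active.
With repressor DulW bound, *torR* is not transcribed.
So TorR is not produced.
With repressor MibE bound, *mibV* is not transcribed.
So MibV is not produced.
Required activator MibV is absent, so *holJ* is not transcribed.
So HolJ is not produced.
Glyoxylate is present, so LomT is active.
Cellobiose is present, so TemN is active.
No repressor is bound and TemN is active, so *nolD* is transcribed.
So NolD is produced and active.
With repressor LomT bound, *nolH* is not transcribed.
So NolH is not produced.
With no repressor bound, *cilL* is transcribed.
So CilL is produced and active.
No repressor is bound and CilL is active, so *kepQ* is transcribed.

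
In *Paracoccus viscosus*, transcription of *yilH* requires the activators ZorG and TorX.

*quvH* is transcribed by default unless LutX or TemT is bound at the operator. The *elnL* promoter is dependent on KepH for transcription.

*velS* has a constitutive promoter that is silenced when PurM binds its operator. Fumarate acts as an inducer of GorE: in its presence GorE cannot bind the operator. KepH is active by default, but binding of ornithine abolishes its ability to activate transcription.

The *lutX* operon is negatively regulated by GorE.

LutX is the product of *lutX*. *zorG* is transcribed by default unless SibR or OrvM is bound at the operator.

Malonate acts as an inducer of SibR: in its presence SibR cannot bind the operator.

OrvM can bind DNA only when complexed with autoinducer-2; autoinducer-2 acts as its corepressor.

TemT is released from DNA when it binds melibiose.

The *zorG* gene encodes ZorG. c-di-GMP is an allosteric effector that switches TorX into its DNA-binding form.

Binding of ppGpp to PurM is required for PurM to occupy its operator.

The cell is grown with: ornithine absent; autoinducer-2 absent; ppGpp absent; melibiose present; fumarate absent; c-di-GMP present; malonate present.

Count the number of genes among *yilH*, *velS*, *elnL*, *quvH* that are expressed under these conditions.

4

Malonate is present, so SibR is inactive.
Autoinducer-2 is absent, so OrvM is inactive.
With no repressor bound, *zorG* is transcribed.
So ZorG is produced and active.
c-di-GMP is present, so TorX is active.
No repressor is bound and ZorG and TorX are active, so *yilH* is transcribed.
→ *yilH* is ON.
ppGpp is absent, so PurM is inactive.
With no repressor bound, *velS* is transcribed.
→ *velS* is ON.
Ornithine is absent, so KepH is active.
No repressor is bound and KepH is active, so *elnL* is transcribed.
→ *elnL* is ON.
Fumarate is absent, so GorE is active.
With repressor GorE bound, *lutX* is not transcribed.
So LutX is not produced.
Melibiose is present, so TemT is inactive.
With no repressor bound, *quvH* is transcribed.
→ *quvH* is ON.
4 of the 4 genes are transcribed.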